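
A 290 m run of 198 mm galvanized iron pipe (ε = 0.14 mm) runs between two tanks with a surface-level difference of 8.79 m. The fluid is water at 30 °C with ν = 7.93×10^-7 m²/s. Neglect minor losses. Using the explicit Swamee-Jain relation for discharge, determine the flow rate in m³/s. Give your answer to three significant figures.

Q ≈ 0.0773 m³/s

Swamee-Jain (Type II): Q = -0.965·√(gD⁵h_f/L)·ln[ε/(3.7D) + √(3.17ν²L/(gD³h_f))]
√(gD⁵h_f/L) = √(9.81·0.198⁵·8.79/290) = 0.009512
ε/(3.7D) = 1.91×10^-4; √(3.17ν²L/(gD³h_f)) = 2.94×10^-5
Q = -0.965·0.009512·ln(2.205×10^-4) = 0.07729 m³/s
Check: V = 2.51 m/s, Re = 6.27×10^5, f = 0.01881, h_f = 8.85 m ≈ 8.79 m ✓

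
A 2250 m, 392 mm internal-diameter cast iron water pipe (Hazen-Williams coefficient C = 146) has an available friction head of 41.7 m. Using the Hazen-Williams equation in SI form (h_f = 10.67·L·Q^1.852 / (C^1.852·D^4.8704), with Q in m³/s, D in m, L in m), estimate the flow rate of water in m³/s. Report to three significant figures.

Q ≈ 0.402 m³/s

Rearranging: Q = [h_f·C^1.852·D^4.8704 / (10.67·L)]^(1/1.852)
Q = [41.7·146^1.852·0.392^4.8704 / (10.67·2250)]^0.540 = 0.4021 m³/s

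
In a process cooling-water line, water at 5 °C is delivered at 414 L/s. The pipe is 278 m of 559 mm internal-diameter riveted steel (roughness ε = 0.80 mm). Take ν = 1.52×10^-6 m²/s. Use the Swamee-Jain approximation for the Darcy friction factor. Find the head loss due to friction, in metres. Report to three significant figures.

h_f ≈ 1.58 m

V = 4Q/(πD²) = 4·0.414/(π·0.559²) = 1.687 m/s
Re = VD/ν = 1.687·0.559/1.52×10^-6 = 6.20×10^5 → turbulent
ε/D = 0.80/559 = 0.00143
Swamee-Jain: f = 0.02195
h_f = f(L/D)V²/(2g) = 0.02195·(278/0.559)·1.687²/(2·9.81) = 1.583 m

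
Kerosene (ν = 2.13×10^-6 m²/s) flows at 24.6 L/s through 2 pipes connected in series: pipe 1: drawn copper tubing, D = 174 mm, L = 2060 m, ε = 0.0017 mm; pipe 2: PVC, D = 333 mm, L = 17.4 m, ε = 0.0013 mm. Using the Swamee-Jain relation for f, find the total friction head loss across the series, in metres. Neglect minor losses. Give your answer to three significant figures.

Pipe 1: V = 1.035 m/s, Re = 8.45×10^4, ε/D = 9.77×10^-6, f = 0.01856, h_1 = f(L/D)V²/2g = 11.99 m
Pipe 2: V = 0.2825 m/s, Re = 4.42×10^4, ε/D = 3.90×10^-6, f = 0.02137, h_2 = f(L/D)V²/2g = 0.004541 m
Series → Q common, losses add: H = Σh = 11.99 m

H ≈ 12.0 m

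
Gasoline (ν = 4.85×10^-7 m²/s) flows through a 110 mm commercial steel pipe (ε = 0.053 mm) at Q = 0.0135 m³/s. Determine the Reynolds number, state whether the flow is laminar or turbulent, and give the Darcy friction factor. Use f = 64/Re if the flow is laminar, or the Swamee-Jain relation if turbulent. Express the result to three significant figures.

Re ≈ 3.22×10^5; turbulent; f ≈ 0.0181

V = 4Q/(πD²) = 1.421 m/s
Re = VD/ν = 1.421·0.110/4.85×10^-7 = 3.22×10^5
Re > 4000 → turbulent; ε/D = 4.82×10^-4
Swamee-Jain: f = 0.01813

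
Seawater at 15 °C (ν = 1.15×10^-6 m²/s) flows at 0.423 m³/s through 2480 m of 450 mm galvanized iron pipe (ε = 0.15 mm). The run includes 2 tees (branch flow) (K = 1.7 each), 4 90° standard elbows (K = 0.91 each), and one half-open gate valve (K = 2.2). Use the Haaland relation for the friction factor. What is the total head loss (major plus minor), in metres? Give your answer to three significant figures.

H_L ≈ 34.9 m

V = 4Q/(πD²) = 2.660 m/s; V²/2g = 0.3605 m
Re = 1.04×10^6, ε/D = 3.33×10^-4 → f = 0.01587 (Haaland)
Major: h_f = f(L/D)·V²/2g = 0.01587·5511·0.3605 = 31.54 m
Minor: ΣK = 9.24; h_m = ΣK·V²/2g = 3.331 m
Total H_L = 31.54 + 3.331 = 34.87 m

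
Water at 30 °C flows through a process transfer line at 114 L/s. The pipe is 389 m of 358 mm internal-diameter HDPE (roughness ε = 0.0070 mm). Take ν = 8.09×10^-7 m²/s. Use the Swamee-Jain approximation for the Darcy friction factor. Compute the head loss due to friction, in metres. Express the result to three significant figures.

h_f ≈ 0.951 m

V = 4Q/(πD²) = 4·0.114/(π·0.358²) = 1.133 m/s
Re = VD/ν = 1.133·0.358/8.09×10^-7 = 5.01×10^5 → turbulent
ε/D = 0.0070/358 = 1.96×10^-5
Swamee-Jain: f = 0.01339
h_f = f(L/D)V²/(2g) = 0.01339·(389/0.358)·1.133²/(2·9.81) = 0.9515 m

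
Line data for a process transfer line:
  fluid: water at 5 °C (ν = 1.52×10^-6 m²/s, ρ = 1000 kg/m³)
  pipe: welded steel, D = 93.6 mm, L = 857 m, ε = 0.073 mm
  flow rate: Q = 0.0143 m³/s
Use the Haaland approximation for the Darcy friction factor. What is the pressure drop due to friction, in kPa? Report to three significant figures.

Δp ≈ 409 kPa

V = 4Q/(πD²) = 4·0.0143/(π·0.0936²) = 2.078 m/s
Re = VD/ν = 2.078·0.0936/1.52×10^-6 = 1.28×10^5 → turbulent
ε/D = 0.073/93.6 = 7.80×10^-4
Haaland: f = 0.02068
h_f = f(L/D)V²/(2g) = 0.02068·(857/0.0936)·2.078²/(2·9.81) = 41.68 m
Δp = ρg·h_f = 1000·9.81·41.68 = 408.9 kPa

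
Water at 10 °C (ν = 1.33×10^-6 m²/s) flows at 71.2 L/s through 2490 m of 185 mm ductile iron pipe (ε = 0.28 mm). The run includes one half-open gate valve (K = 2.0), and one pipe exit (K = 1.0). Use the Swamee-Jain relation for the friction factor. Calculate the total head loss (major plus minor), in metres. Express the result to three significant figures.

V = 4Q/(πD²) = 2.649 m/s; V²/2g = 0.3576 m
Re = 3.68×10^5, ε/D = 0.00151 → f = 0.02251 (Swamee-Jain)
Major: h_f = f(L/D)·V²/2g = 0.02251·13459·0.3576 = 108.4 m
Minor: ΣK = 3.00; h_m = ΣK·V²/2g = 1.073 m
Total H_L = 108.4 + 1.073 = 109.4 m

H_L ≈ 109 m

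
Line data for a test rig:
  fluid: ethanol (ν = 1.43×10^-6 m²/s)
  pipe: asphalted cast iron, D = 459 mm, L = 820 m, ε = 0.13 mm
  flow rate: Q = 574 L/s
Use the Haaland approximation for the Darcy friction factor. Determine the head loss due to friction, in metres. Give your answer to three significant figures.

V = 4Q/(πD²) = 4·0.574/(π·0.459²) = 3.469 m/s
Re = VD/ν = 3.469·0.459/1.43×10^-6 = 1.11×10^6 → turbulent
ε/D = 0.13/459 = 2.83×10^-4
Haaland: f = 0.01538
h_f = f(L/D)V²/(2g) = 0.01538·(820/0.459)·3.469²/(2·9.81) = 16.86 m

h_f ≈ 16.9 m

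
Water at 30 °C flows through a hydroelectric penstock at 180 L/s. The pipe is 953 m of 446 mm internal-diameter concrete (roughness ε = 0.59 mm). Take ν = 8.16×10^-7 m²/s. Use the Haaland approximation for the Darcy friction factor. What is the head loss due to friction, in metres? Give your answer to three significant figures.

V = 4Q/(πD²) = 4·0.180/(π·0.446²) = 1.152 m/s
Re = VD/ν = 1.152·0.446/8.16×10^-7 = 6.30×10^5 → turbulent
ε/D = 0.59/446 = 0.00132
Haaland: f = 0.02143
h_f = f(L/D)V²/(2g) = 0.02143·(953/0.446)·1.152²/(2·9.81) = 3.098 m

h_f ≈ 3.10 m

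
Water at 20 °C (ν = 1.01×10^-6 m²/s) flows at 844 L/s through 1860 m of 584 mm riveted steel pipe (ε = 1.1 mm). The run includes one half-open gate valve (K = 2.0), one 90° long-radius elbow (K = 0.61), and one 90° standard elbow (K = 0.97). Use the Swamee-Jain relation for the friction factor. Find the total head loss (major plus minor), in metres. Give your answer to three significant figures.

H_L ≈ 39.2 m

V = 4Q/(πD²) = 3.151 m/s; V²/2g = 0.5060 m
Re = 1.82×10^6, ε/D = 0.00188 → f = 0.02321 (Swamee-Jain)
Major: h_f = f(L/D)·V²/2g = 0.02321·3185·0.5060 = 37.40 m
Minor: ΣK = 3.58; h_m = ΣK·V²/2g = 1.811 m
Total H_L = 37.40 + 1.811 = 39.22 m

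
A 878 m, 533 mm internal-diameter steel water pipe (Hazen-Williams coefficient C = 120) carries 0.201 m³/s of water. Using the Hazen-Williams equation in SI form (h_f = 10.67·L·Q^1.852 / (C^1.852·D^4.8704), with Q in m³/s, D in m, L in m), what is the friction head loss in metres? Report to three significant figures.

h_f = 10.67·878·0.201^1.852 / (120^1.852·0.533^4.8704) = 1.450 m

h_f ≈ 1.45 m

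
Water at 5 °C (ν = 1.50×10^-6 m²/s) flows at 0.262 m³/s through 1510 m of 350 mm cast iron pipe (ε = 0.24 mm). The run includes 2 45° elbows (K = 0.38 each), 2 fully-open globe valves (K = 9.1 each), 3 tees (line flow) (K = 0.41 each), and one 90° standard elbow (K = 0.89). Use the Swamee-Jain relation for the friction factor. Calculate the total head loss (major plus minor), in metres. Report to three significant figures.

H_L ≈ 38.4 m

V = 4Q/(πD²) = 2.723 m/s; V²/2g = 0.3780 m
Re = 6.35×10^5, ε/D = 6.86×10^-4 → f = 0.01868 (Swamee-Jain)
Major: h_f = f(L/D)·V²/2g = 0.01868·4314·0.3780 = 30.46 m
Minor: ΣK = 21.1; h_m = ΣK·V²/2g = 7.968 m
Total H_L = 30.46 + 7.968 = 38.43 m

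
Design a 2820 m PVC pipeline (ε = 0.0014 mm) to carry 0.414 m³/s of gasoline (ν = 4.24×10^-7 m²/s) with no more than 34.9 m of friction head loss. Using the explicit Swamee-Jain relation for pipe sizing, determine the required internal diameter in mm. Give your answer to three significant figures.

D ≈ 409 mm

Swamee-Jain (Type III): D = 0.66·[ε^1.25·(LQ²/(gh_f))^4.75 + ν·Q^9.4·(L/(gh_f))^5.2]^0.04
LQ²/(gh_f) = 1.412; L/(gh_f) = 8.237
Term 1 = ε^1.25·(…)^4.75 = 2.48×10^-7; Term 2 = ν·Q^9.4·(…)^5.2 = 6.15×10^-6
D = 0.66·(2.48×10^-7 + 6.15×10^-6)^0.04 = 0.4091 m = 409 mm
Check: V = 3.15 m/s, Re = 3.04×10^6, f = 0.009880, h_f = 34.4 m ≈ 34.9 m ✓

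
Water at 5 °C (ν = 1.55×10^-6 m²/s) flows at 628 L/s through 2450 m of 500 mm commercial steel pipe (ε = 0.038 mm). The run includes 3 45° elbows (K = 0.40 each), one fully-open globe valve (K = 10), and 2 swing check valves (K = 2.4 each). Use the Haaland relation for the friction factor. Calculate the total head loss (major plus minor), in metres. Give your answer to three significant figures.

V = 4Q/(πD²) = 3.198 m/s; V²/2g = 0.5214 m
Re = 1.03×10^6, ε/D = 7.60×10^-5 → f = 0.01292 (Haaland)
Major: h_f = f(L/D)·V²/2g = 0.01292·4900·0.5214 = 33.01 m
Minor: ΣK = 16.0; h_m = ΣK·V²/2g = 8.342 m
Total H_L = 33.01 + 8.342 = 41.35 m

H_L ≈ 41.4 m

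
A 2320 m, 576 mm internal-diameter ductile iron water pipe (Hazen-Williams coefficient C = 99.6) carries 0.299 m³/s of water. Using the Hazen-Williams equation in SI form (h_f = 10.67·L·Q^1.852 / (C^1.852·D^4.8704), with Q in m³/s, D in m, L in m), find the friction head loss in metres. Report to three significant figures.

h_f = 10.67·2320·0.299^1.852 / (99.6^1.852·0.576^4.8704) = 7.739 m

h_f ≈ 7.74 m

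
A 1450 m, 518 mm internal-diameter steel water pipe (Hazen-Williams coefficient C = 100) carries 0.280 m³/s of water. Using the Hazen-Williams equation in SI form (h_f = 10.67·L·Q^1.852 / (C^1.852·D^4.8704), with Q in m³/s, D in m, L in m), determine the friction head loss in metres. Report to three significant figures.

h_f ≈ 7.13 m

h_f = 10.67·1450·0.280^1.852 / (100^1.852·0.518^4.8704) = 7.128 m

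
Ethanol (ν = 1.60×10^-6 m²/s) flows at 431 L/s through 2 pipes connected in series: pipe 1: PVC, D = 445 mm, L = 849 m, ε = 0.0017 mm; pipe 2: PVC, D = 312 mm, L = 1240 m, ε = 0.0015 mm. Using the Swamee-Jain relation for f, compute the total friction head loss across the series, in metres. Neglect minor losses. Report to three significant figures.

H ≈ 83.5 m

Pipe 1: V = 2.771 m/s, Re = 7.71×10^5, ε/D = 3.82×10^-6, f = 0.01221, h_1 = f(L/D)V²/2g = 9.122 m
Pipe 2: V = 5.637 m/s, Re = 1.10×10^6, ε/D = 4.81×10^-6, f = 0.01155, h_2 = f(L/D)V²/2g = 74.37 m
Series → Q common, losses add: H = Σh = 83.49 m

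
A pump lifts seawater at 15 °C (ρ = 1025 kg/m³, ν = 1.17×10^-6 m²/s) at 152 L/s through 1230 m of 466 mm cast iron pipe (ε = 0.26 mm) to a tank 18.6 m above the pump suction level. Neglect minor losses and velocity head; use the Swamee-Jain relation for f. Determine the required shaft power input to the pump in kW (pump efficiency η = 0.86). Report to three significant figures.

V = 4Q/(πD²) = 0.8912 m/s; Re = 3.55×10^5; ε/D = 5.58×10^-4; f = 0.01846
h_f = f(L/D)V²/2g = 1.972 m
Total head H = z + h_f = 18.6 + 1.972 = 20.57 m
P_hyd = ρgQH = 1025·9.81·0.152·20.57 = 31.44 kW
P_shaft = P_hyd/η = 31.44/0.86 = 36.56 kW

P_shaft ≈ 36.6 kW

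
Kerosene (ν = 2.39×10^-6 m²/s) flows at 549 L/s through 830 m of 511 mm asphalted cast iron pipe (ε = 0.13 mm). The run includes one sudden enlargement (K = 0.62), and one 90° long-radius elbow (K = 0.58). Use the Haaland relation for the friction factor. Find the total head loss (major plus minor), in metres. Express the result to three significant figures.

H_L ≈ 9.71 m

V = 4Q/(πD²) = 2.677 m/s; V²/2g = 0.3652 m
Re = 5.72×10^5, ε/D = 2.54×10^-4 → f = 0.01563 (Haaland)
Major: h_f = f(L/D)·V²/2g = 0.01563·1624·0.3652 = 9.273 m
Minor: ΣK = 1.20; h_m = ΣK·V²/2g = 0.4383 m
Total H_L = 9.273 + 0.4383 = 9.712 m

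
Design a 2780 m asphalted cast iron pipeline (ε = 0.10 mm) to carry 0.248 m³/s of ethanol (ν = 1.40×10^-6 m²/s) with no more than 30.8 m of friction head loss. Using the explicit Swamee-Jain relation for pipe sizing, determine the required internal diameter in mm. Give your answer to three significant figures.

D ≈ 379 mm

Swamee-Jain (Type III): D = 0.66·[ε^1.25·(LQ²/(gh_f))^4.75 + ν·Q^9.4·(L/(gh_f))^5.2]^0.04
LQ²/(gh_f) = 0.5659; L/(gh_f) = 9.201
Term 1 = ε^1.25·(…)^4.75 = 6.69×10^-7; Term 2 = ν·Q^9.4·(…)^5.2 = 2.92×10^-7
D = 0.66·(6.69×10^-7 + 2.92×10^-7)^0.04 = 0.3792 m = 379 mm
Check: V = 2.20 m/s, Re = 5.95×10^5, f = 0.01588, h_f = 28.6 m ≈ 30.8 m ✓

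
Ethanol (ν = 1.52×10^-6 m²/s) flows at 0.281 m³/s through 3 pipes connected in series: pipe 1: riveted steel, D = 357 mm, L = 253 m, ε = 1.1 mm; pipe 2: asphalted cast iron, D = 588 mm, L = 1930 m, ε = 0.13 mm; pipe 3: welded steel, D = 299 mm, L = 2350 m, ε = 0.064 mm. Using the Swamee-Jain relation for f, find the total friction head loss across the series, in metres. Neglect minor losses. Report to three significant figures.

H ≈ 108 m

Pipe 1: V = 2.807 m/s, Re = 6.59×10^5, ε/D = 0.00308, f = 0.02666, h_1 = f(L/D)V²/2g = 7.588 m
Pipe 2: V = 1.035 m/s, Re = 4.00×10^5, ε/D = 2.21×10^-4, f = 0.01601, h_2 = f(L/D)V²/2g = 2.868 m
Pipe 3: V = 4.002 m/s, Re = 7.87×10^5, ε/D = 2.14×10^-4, f = 0.01513, h_3 = f(L/D)V²/2g = 97.09 m
Series → Q common, losses add: H = Σh = 107.5 m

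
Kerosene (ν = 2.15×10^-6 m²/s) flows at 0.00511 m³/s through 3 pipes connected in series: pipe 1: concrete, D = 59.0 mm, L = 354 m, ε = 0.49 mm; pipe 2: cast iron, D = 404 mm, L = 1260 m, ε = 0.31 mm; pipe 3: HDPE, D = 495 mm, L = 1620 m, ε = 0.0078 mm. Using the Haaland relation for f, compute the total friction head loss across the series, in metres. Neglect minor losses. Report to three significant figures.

H ≈ 39.4 m

Pipe 1: V = 1.869 m/s, Re = 5.13×10^4, ε/D = 0.00831, f = 0.03690, h_1 = f(L/D)V²/2g = 39.42 m
Pipe 2: V = 0.03986 m/s, Re = 7490, ε/D = 7.67×10^-4, f = 0.03432, h_2 = f(L/D)V²/2g = 0.008669 m
Pipe 3: V = 0.02655 m/s, Re = 6110, ε/D = 1.58×10^-5, f = 0.03554, h_3 = f(L/D)V²/2g = 0.004180 m
Series → Q common, losses add: H = Σh = 39.43 m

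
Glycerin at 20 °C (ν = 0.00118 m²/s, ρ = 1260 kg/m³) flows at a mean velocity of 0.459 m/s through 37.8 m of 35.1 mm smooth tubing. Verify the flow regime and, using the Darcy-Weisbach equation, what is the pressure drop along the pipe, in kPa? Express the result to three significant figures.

Δp ≈ 670 kPa

Re = VD/ν = 0.459·0.03510/0.00118 = 13.7 → laminar (Re < 2300)
f = 64/Re = 4.688
h_f = f(L/D)V²/(2g) = 4.688·(37.8/0.03510)·0.459²/(2·9.81) = 54.21 m
Δp = ρg·h_f = 1260·9.81·54.21 = 670.0 kPa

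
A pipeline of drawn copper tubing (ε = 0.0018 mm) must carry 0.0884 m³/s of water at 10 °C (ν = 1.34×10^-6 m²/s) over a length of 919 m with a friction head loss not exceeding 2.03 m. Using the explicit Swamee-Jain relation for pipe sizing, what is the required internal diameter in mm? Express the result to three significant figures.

Swamee-Jain (Type III): D = 0.66·[ε^1.25·(LQ²/(gh_f))^4.75 + ν·Q^9.4·(L/(gh_f))^5.2]^0.04
LQ²/(gh_f) = 0.3606; L/(gh_f) = 46.15
Term 1 = ε^1.25·(…)^4.75 = 5.19×10^-10; Term 2 = ν·Q^9.4·(…)^5.2 = 7.54×10^-8
D = 0.66·(5.19×10^-10 + 7.54×10^-8)^0.04 = 0.3426 m = 343 mm
Check: V = 0.959 m/s, Re = 2.45×10^5, f = 0.01499, h_f = 1.88 m ≈ 2.03 m ✓

D ≈ 343 mm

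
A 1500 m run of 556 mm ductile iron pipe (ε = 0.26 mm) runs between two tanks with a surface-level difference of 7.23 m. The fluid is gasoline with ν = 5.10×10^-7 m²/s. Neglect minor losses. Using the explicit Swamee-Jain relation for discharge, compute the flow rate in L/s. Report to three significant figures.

Q ≈ 430 L/s

Swamee-Jain (Type II): Q = -0.965·√(gD⁵h_f/L)·ln[ε/(3.7D) + √(3.17ν²L/(gD³h_f))]
√(gD⁵h_f/L) = √(9.81·0.556⁵·7.23/1500) = 0.05012
ε/(3.7D) = 1.26×10^-4; √(3.17ν²L/(gD³h_f)) = 1.01×10^-5
Q = -0.965·0.05012·ln(1.365×10^-4) = 0.4305 m³/s
Check: V = 1.77 m/s, Re = 1.93×10^6, f = 0.01681, h_f = 7.26 m ≈ 7.23 m ✓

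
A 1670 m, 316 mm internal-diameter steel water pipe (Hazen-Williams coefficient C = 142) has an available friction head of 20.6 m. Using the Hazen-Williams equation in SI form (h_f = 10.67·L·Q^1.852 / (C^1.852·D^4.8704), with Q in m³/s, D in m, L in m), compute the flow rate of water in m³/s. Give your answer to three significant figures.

Q ≈ 0.178 m³/s

Rearranging: Q = [h_f·C^1.852·D^4.8704 / (10.67·L)]^(1/1.852)
Q = [20.6·142^1.852·0.316^4.8704 / (10.67·1670)]^0.540 = 0.1781 m³/s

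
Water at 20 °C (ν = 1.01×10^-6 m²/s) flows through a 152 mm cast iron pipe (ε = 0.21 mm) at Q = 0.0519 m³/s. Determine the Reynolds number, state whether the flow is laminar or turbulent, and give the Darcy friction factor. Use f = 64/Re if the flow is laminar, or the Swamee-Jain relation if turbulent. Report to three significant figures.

V = 4Q/(πD²) = 2.860 m/s
Re = VD/ν = 2.860·0.152/1.01×10^-6 = 4.30×10^5
Re > 4000 → turbulent; ε/D = 0.00138
Swamee-Jain: f = 0.02195

Re ≈ 4.30×10^5; turbulent; f ≈ 0.0220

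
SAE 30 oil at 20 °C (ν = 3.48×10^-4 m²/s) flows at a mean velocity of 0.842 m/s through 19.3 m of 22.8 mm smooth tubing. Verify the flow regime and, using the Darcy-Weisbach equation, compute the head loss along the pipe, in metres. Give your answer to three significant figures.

h_f ≈ 35.5 m

Re = VD/ν = 0.842·0.02280/3.48×10^-4 = 55.2 → laminar (Re < 2300)
f = 64/Re = 1.160
h_f = f(L/D)V²/(2g) = 1.160·(19.3/0.02280)·0.842²/(2·9.81) = 35.49 m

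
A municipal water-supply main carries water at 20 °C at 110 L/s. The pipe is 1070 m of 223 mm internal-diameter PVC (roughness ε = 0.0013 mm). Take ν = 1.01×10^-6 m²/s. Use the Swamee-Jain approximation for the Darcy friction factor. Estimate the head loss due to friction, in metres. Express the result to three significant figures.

V = 4Q/(πD²) = 4·0.110/(π·0.223²) = 2.816 m/s
Re = VD/ν = 2.816·0.223/1.01×10^-6 = 6.22×10^5 → turbulent
ε/D = 0.0013/223 = 5.83×10^-6
Swamee-Jain: f = 0.01270
h_f = f(L/D)V²/(2g) = 0.01270·(1070/0.223)·2.816²/(2·9.81) = 24.64 m

h_f ≈ 24.6 m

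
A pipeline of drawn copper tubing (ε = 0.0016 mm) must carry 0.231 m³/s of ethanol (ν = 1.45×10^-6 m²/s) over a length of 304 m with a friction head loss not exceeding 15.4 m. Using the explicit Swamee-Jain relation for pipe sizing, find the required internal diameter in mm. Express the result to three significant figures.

D ≈ 257 mm

Swamee-Jain (Type III): D = 0.66·[ε^1.25·(LQ²/(gh_f))^4.75 + ν·Q^9.4·(L/(gh_f))^5.2]^0.04
LQ²/(gh_f) = 0.1074; L/(gh_f) = 2.012
Term 1 = ε^1.25·(…)^4.75 = 1.42×10^-12; Term 2 = ν·Q^9.4·(…)^5.2 = 5.73×10^-11
D = 0.66·(1.42×10^-12 + 5.73×10^-11)^0.04 = 0.2572 m = 257 mm
Check: V = 4.45 m/s, Re = 7.89×10^5, f = 0.01222, h_f = 14.5 m ≈ 15.4 m ✓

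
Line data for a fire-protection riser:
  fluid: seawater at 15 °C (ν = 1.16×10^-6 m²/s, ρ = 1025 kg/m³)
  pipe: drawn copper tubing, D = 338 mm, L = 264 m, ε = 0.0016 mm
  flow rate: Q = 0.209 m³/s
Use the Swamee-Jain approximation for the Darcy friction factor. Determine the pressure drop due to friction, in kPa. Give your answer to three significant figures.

V = 4Q/(πD²) = 4·0.209/(π·0.338²) = 2.329 m/s
Re = VD/ν = 2.329·0.338/1.16×10^-6 = 6.79×10^5 → turbulent
ε/D = 0.0016/338 = 4.73×10^-6
Swamee-Jain: f = 0.01250
h_f = f(L/D)V²/(2g) = 0.01250·(264/0.338)·2.329²/(2·9.81) = 2.699 m
Δp = ρg·h_f = 1025·9.81·2.699 = 27.14 kPa

Δp ≈ 27.1 kPa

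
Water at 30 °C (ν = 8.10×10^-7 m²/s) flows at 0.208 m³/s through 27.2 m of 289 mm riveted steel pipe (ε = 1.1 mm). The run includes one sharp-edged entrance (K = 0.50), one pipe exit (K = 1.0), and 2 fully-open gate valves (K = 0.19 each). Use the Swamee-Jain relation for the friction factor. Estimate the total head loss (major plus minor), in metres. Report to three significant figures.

H_L ≈ 2.32 m

V = 4Q/(πD²) = 3.171 m/s; V²/2g = 0.5125 m
Re = 1.13×10^6, ε/D = 0.00381 → f = 0.02817 (Swamee-Jain)
Major: h_f = f(L/D)·V²/2g = 0.02817·94.12·0.5125 = 1.359 m
Minor: ΣK = 1.88; h_m = ΣK·V²/2g = 0.9634 m
Total H_L = 1.359 + 0.9634 = 2.322 m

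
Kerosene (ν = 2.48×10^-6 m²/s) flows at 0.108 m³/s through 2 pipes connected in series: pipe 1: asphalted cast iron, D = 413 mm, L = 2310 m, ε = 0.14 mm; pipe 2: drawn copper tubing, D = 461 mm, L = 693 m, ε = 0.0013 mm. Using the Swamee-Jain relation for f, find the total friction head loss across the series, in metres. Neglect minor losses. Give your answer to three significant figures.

Pipe 1: V = 0.8062 m/s, Re = 1.34×10^5, ε/D = 3.39×10^-4, f = 0.01890, h_1 = f(L/D)V²/2g = 3.502 m
Pipe 2: V = 0.6470 m/s, Re = 1.20×10^5, ε/D = 2.82×10^-6, f = 0.01721, h_2 = f(L/D)V²/2g = 0.5521 m
Series → Q common, losses add: H = Σh = 4.055 m

H ≈ 4.05 m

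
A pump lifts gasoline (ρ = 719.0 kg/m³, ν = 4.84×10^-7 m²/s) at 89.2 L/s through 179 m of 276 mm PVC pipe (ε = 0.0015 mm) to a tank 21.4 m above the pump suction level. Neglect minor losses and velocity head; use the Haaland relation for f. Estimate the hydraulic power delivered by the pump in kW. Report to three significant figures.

V = 4Q/(πD²) = 1.491 m/s; Re = 8.50×10^5; ε/D = 5.43×10^-6; f = 0.01199
h_f = f(L/D)V²/2g = 0.8812 m
Total head H = z + h_f = 21.4 + 0.8812 = 22.28 m
P_hyd = ρgQH = 719.0·9.81·0.0892·22.28 = 14.02 kW

P_hyd ≈ 14.0 kW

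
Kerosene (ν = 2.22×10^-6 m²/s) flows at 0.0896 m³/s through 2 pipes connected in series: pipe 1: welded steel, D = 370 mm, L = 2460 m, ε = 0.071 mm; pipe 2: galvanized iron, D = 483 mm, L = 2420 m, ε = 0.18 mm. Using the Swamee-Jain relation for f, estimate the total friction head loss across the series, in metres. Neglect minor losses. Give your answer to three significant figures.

H ≈ 5.43 m

Pipe 1: V = 0.8333 m/s, Re = 1.39×10^5, ε/D = 1.92×10^-4, f = 0.01798, h_1 = f(L/D)V²/2g = 4.232 m
Pipe 2: V = 0.4890 m/s, Re = 1.06×10^5, ε/D = 3.73×10^-4, f = 0.01967, h_2 = f(L/D)V²/2g = 1.201 m
Series → Q common, losses add: H = Σh = 5.434 m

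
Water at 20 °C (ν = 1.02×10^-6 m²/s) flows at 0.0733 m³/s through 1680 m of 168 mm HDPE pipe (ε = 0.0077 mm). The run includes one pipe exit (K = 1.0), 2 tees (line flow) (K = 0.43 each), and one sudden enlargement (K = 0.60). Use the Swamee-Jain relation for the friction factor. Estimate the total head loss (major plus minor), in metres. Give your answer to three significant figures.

H_L ≈ 77.2 m

V = 4Q/(πD²) = 3.307 m/s; V²/2g = 0.5573 m
Re = 5.45×10^5, ε/D = 4.58×10^-5 → f = 0.01362 (Swamee-Jain)
Major: h_f = f(L/D)·V²/2g = 0.01362·10000·0.5573 = 75.88 m
Minor: ΣK = 2.46; h_m = ΣK·V²/2g = 1.371 m
Total H_L = 75.88 + 1.371 = 77.25 m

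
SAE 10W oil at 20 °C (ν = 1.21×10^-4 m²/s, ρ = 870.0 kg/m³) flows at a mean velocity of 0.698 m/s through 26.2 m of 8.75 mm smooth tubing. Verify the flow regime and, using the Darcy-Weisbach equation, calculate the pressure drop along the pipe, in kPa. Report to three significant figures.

Δp ≈ 805 kPa

Re = VD/ν = 0.698·0.008750/1.21×10^-4 = 50.5 → laminar (Re < 2300)
f = 64/Re = 1.268
h_f = f(L/D)V²/(2g) = 1.268·(26.2/0.008750)·0.698²/(2·9.81) = 94.28 m
Δp = ρg·h_f = 870.0·9.81·94.28 = 804.6 kPa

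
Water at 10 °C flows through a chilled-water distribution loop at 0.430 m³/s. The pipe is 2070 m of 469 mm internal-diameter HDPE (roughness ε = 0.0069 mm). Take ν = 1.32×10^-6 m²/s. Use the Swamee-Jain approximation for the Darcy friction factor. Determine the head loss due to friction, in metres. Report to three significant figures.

V = 4Q/(πD²) = 4·0.430/(π·0.469²) = 2.489 m/s
Re = VD/ν = 2.489·0.469/1.32×10^-6 = 8.84×10^5 → turbulent
ε/D = 0.0069/469 = 1.47×10^-5
Swamee-Jain: f = 0.01218
h_f = f(L/D)V²/(2g) = 0.01218·(2070/0.469)·2.489²/(2·9.81) = 16.98 m

h_f ≈ 17.0 m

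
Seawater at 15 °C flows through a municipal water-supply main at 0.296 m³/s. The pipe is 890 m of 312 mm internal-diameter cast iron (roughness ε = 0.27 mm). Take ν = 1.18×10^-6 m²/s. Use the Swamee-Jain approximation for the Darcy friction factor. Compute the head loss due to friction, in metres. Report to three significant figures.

h_f ≈ 42.2 m

V = 4Q/(πD²) = 4·0.296/(π·0.312²) = 3.872 m/s
Re = VD/ν = 3.872·0.312/1.18×10^-6 = 1.02×10^6 → turbulent
ε/D = 0.27/312 = 8.65×10^-4
Swamee-Jain: f = 0.01938
h_f = f(L/D)V²/(2g) = 0.01938·(890/0.312)·3.872²/(2·9.81) = 42.24 m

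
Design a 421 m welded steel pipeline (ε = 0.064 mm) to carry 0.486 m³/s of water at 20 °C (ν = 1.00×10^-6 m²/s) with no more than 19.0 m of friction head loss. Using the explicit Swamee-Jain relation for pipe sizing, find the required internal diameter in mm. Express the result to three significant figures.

D ≈ 365 mm

Swamee-Jain (Type III): D = 0.66·[ε^1.25·(LQ²/(gh_f))^4.75 + ν·Q^9.4·(L/(gh_f))^5.2]^0.04
LQ²/(gh_f) = 0.5335; L/(gh_f) = 2.259
Term 1 = ε^1.25·(…)^4.75 = 2.89×10^-7; Term 2 = ν·Q^9.4·(…)^5.2 = 7.84×10^-8
D = 0.66·(2.89×10^-7 + 7.84×10^-8)^0.04 = 0.3649 m = 365 mm
Check: V = 4.65 m/s, Re = 1.70×10^6, f = 0.01410, h_f = 17.9 m ≈ 19.0 m ✓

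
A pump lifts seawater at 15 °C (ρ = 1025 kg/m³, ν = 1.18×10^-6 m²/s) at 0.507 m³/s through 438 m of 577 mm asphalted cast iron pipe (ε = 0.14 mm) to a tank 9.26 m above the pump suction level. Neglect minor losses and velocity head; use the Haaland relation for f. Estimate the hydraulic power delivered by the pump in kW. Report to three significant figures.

V = 4Q/(πD²) = 1.939 m/s; Re = 9.48×10^5; ε/D = 2.43×10^-4; f = 0.01509
h_f = f(L/D)V²/2g = 2.195 m
Total head H = z + h_f = 9.26 + 2.195 = 11.45 m
P_hyd = ρgQH = 1025·9.81·0.507·11.45 = 58.40 kW

P_hyd ≈ 58.4 kW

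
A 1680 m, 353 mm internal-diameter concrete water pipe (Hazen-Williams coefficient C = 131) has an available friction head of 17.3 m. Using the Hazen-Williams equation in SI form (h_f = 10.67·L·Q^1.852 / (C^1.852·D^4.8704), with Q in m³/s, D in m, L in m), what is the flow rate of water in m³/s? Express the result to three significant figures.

Q ≈ 0.199 m³/s

Rearranging: Q = [h_f·C^1.852·D^4.8704 / (10.67·L)]^(1/1.852)
Q = [17.3·131^1.852·0.353^4.8704 / (10.67·1680)]^0.540 = 0.1994 m³/s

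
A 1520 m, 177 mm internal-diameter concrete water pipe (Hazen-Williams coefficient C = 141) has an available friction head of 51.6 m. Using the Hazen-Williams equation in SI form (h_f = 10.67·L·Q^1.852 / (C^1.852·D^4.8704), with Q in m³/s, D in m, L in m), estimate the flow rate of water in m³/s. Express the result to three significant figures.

Q ≈ 0.0665 m³/s

Rearranging: Q = [h_f·C^1.852·D^4.8704 / (10.67·L)]^(1/1.852)
Q = [51.6·141^1.852·0.177^4.8704 / (10.67·1520)]^0.540 = 0.06654 m³/s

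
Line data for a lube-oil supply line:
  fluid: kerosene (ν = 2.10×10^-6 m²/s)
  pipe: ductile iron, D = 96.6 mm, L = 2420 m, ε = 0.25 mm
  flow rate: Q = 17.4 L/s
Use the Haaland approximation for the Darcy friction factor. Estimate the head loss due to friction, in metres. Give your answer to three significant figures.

h_f ≈ 190 m

V = 4Q/(πD²) = 4·0.0174/(π·0.0966²) = 2.374 m/s
Re = VD/ν = 2.374·0.0966/2.10×10^-6 = 1.09×10^5 → turbulent
ε/D = 0.25/96.6 = 0.00259
Haaland: f = 0.02634
h_f = f(L/D)V²/(2g) = 0.02634·(2420/0.0966)·2.374²/(2·9.81) = 189.6 m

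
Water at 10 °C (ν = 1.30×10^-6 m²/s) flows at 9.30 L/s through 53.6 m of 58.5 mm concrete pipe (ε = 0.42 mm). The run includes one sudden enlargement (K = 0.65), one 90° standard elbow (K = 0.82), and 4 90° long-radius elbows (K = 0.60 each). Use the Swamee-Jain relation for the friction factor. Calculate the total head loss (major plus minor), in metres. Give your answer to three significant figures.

V = 4Q/(πD²) = 3.460 m/s; V²/2g = 0.6102 m
Re = 1.56×10^5, ε/D = 0.00718 → f = 0.03466 (Swamee-Jain)
Major: h_f = f(L/D)·V²/2g = 0.03466·916.2·0.6102 = 19.38 m
Minor: ΣK = 3.87; h_m = ΣK·V²/2g = 2.361 m
Total H_L = 19.38 + 2.361 = 21.74 m

H_L ≈ 21.7 m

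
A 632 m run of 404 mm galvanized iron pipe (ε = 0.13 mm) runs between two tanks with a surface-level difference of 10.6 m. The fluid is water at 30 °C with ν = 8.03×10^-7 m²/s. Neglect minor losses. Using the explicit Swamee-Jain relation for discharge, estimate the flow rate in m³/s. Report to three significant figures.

Q ≈ 0.374 m³/s

Swamee-Jain (Type II): Q = -0.965·√(gD⁵h_f/L)·ln[ε/(3.7D) + √(3.17ν²L/(gD³h_f))]
√(gD⁵h_f/L) = √(9.81·0.404⁵·10.6/632) = 0.04208
ε/(3.7D) = 8.70×10^-5; √(3.17ν²L/(gD³h_f)) = 1.37×10^-5
Q = -0.965·0.04208·ln(1.007×10^-4) = 0.3737 m³/s
Check: V = 2.92 m/s, Re = 1.47×10^6, f = 0.01573, h_f = 10.7 m ≈ 10.6 m ✓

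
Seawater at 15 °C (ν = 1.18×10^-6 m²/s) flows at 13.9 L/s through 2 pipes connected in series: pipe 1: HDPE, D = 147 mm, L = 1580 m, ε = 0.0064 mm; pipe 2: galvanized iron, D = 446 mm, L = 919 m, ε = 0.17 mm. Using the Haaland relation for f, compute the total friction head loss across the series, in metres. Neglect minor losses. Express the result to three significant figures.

H ≈ 6.61 m

Pipe 1: V = 0.8190 m/s, Re = 1.02×10^5, ε/D = 4.35×10^-5, f = 0.01793, h_1 = f(L/D)V²/2g = 6.589 m
Pipe 2: V = 0.08897 m/s, Re = 3.36×10^4, ε/D = 3.81×10^-4, f = 0.02362, h_2 = f(L/D)V²/2g = 0.01964 m
Series → Q common, losses add: H = Σh = 6.609 m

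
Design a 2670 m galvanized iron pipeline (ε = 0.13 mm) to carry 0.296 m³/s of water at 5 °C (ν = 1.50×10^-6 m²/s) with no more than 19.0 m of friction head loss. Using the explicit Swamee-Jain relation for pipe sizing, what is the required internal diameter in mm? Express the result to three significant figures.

Swamee-Jain (Type III): D = 0.66·[ε^1.25·(LQ²/(gh_f))^4.75 + ν·Q^9.4·(L/(gh_f))^5.2]^0.04
LQ²/(gh_f) = 1.255; L/(gh_f) = 14.32
Term 1 = ε^1.25·(…)^4.75 = 4.08×10^-5; Term 2 = ν·Q^9.4·(…)^5.2 = 1.65×10^-5
D = 0.66·(4.08×10^-5 + 1.65×10^-5)^0.04 = 0.4466 m = 447 mm
Check: V = 1.89 m/s, Re = 5.63×10^5, f = 0.01617, h_f = 17.6 m ≈ 19.0 m ✓

D ≈ 447 mm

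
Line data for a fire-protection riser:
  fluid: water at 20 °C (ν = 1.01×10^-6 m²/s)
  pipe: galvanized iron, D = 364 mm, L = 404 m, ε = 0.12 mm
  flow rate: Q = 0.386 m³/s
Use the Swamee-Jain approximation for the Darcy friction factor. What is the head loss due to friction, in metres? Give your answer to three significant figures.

V = 4Q/(πD²) = 4·0.386/(π·0.364²) = 3.709 m/s
Re = VD/ν = 3.709·0.364/1.01×10^-6 = 1.34×10^6 → turbulent
ε/D = 0.12/364 = 3.30×10^-4
Swamee-Jain: f = 0.01585
h_f = f(L/D)V²/(2g) = 0.01585·(404/0.364)·3.709²/(2·9.81) = 12.33 m

h_f ≈ 12.3 m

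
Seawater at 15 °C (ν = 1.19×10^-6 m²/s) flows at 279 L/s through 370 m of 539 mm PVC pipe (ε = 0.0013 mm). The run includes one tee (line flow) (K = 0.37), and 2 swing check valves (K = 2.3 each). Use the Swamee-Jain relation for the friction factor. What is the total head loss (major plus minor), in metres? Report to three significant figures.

V = 4Q/(πD²) = 1.223 m/s; V²/2g = 0.07620 m
Re = 5.54×10^5, ε/D = 2.41×10^-6 → f = 0.01290 (Swamee-Jain)
Major: h_f = f(L/D)·V²/2g = 0.01290·686.5·0.07620 = 0.6746 m
Minor: ΣK = 4.97; h_m = ΣK·V²/2g = 0.3787 m
Total H_L = 0.6746 + 0.3787 = 1.053 m

H_L ≈ 1.05 m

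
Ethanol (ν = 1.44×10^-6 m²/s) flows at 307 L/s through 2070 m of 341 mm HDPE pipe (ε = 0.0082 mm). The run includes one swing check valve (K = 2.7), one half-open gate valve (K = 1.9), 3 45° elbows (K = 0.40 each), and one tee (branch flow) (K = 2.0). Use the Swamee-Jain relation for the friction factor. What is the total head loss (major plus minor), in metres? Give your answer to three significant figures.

H_L ≈ 48.4 m

V = 4Q/(πD²) = 3.362 m/s; V²/2g = 0.5759 m
Re = 7.96×10^5, ε/D = 2.40×10^-5 → f = 0.01256 (Swamee-Jain)
Major: h_f = f(L/D)·V²/2g = 0.01256·6070·0.5759 = 43.91 m
Minor: ΣK = 7.80; h_m = ΣK·V²/2g = 4.492 m
Total H_L = 43.91 + 4.492 = 48.40 m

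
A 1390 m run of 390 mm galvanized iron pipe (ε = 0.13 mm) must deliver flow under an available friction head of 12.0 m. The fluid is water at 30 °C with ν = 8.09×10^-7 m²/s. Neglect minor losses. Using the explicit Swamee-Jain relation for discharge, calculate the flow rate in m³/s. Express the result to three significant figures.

Q ≈ 0.243 m³/s

Swamee-Jain (Type II): Q = -0.965·√(gD⁵h_f/L)·ln[ε/(3.7D) + √(3.17ν²L/(gD³h_f))]
√(gD⁵h_f/L) = √(9.81·0.390⁵·12.0/1390) = 0.02764
ε/(3.7D) = 9.01×10^-5; √(3.17ν²L/(gD³h_f)) = 2.03×10^-5
Q = -0.965·0.02764·ln(1.104×10^-4) = 0.2430 m³/s
Check: V = 2.03 m/s, Re = 9.81×10^5, f = 0.01606, h_f = 12.1 m ≈ 12.0 m ✓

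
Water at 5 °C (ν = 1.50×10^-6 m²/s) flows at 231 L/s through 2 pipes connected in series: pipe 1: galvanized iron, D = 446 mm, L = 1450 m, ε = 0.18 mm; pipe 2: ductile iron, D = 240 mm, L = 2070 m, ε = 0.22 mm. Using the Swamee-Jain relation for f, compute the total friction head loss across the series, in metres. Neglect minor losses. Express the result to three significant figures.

Pipe 1: V = 1.479 m/s, Re = 4.40×10^5, ε/D = 4.04×10^-4, f = 0.01727, h_1 = f(L/D)V²/2g = 6.258 m
Pipe 2: V = 5.106 m/s, Re = 8.17×10^5, ε/D = 9.17×10^-4, f = 0.01972, h_2 = f(L/D)V²/2g = 226.0 m
Series → Q common, losses add: H = Σh = 232.3 m

H ≈ 232 m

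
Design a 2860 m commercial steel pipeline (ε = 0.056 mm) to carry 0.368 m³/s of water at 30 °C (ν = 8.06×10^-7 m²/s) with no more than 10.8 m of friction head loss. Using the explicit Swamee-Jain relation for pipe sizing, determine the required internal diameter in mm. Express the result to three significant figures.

Swamee-Jain (Type III): D = 0.66·[ε^1.25·(LQ²/(gh_f))^4.75 + ν·Q^9.4·(L/(gh_f))^5.2]^0.04
LQ²/(gh_f) = 3.656; L/(gh_f) = 26.99
Term 1 = ε^1.25·(…)^4.75 = 0.00229; Term 2 = ν·Q^9.4·(…)^5.2 = 0.00185
D = 0.66·(0.00229 + 0.00185)^0.04 = 0.5299 m = 530 mm
Check: V = 1.67 m/s, Re = 1.10×10^6, f = 0.01349, h_f = 10.3 m ≈ 10.8 m ✓

D ≈ 530 mm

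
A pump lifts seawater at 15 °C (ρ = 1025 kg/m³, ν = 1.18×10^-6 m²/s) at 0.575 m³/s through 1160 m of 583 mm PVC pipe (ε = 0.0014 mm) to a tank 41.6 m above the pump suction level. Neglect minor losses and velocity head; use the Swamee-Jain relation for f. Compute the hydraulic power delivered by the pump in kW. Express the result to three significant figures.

V = 4Q/(πD²) = 2.154 m/s; Re = 1.06×10^6; ε/D = 2.40×10^-6; f = 0.01155
h_f = f(L/D)V²/2g = 5.434 m
Total head H = z + h_f = 41.6 + 5.434 = 47.03 m
P_hyd = ρgQH = 1025·9.81·0.575·47.03 = 271.9 kW

P_hyd ≈ 272 kW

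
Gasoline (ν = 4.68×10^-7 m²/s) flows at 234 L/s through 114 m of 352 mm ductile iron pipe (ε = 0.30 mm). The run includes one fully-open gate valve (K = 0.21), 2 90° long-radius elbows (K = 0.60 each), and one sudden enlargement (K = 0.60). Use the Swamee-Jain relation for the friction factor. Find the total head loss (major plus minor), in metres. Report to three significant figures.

V = 4Q/(πD²) = 2.405 m/s; V²/2g = 0.2947 m
Re = 1.81×10^6, ε/D = 8.52×10^-4 → f = 0.01915 (Swamee-Jain)
Major: h_f = f(L/D)·V²/2g = 0.01915·323.9·0.2947 = 1.828 m
Minor: ΣK = 2.01; h_m = ΣK·V²/2g = 0.5923 m
Total H_L = 1.828 + 0.5923 = 2.420 m

H_L ≈ 2.42 m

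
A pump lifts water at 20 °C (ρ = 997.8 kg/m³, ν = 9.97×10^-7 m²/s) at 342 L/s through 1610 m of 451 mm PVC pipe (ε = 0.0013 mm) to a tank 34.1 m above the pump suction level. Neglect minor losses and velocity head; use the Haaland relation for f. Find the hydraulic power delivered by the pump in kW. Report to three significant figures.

V = 4Q/(πD²) = 2.141 m/s; Re = 9.68×10^5; ε/D = 2.88×10^-6; f = 0.01169
h_f = f(L/D)V²/2g = 9.752 m
Total head H = z + h_f = 34.1 + 9.752 = 43.85 m
P_hyd = ρgQH = 997.8·9.81·0.342·43.85 = 146.8 kW

P_hyd ≈ 147 kW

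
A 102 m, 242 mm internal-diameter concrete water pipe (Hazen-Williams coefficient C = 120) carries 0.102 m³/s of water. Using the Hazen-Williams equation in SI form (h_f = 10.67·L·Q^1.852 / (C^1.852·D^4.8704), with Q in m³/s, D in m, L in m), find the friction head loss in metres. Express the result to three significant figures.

h_f ≈ 2.24 m

h_f = 10.67·102·0.102^1.852 / (120^1.852·0.242^4.8704) = 2.244 m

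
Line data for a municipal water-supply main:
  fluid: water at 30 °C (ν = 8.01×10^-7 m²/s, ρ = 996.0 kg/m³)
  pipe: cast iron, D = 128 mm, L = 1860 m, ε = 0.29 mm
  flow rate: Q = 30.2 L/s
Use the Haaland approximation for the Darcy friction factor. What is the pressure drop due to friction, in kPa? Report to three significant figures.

V = 4Q/(πD²) = 4·0.0302/(π·0.128²) = 2.347 m/s
Re = VD/ν = 2.347·0.128/8.01×10^-7 = 3.75×10^5 → turbulent
ε/D = 0.29/128 = 0.00227
Haaland: f = 0.02466
h_f = f(L/D)V²/(2g) = 0.02466·(1860/0.128)·2.347²/(2·9.81) = 100.6 m
Δp = ρg·h_f = 996.0·9.81·100.6 = 982.8 kPa

Δp ≈ 983 kPa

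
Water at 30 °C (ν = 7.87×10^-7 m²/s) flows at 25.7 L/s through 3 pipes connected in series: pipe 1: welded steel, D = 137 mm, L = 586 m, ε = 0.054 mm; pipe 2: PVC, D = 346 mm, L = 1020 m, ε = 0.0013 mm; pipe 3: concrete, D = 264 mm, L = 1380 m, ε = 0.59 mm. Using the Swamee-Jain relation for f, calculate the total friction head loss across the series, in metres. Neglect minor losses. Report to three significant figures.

H ≈ 13.4 m

Pipe 1: V = 1.743 m/s, Re = 3.03×10^5, ε/D = 3.94×10^-4, f = 0.01767, h_1 = f(L/D)V²/2g = 11.71 m
Pipe 2: V = 0.2733 m/s, Re = 1.20×10^5, ε/D = 3.76×10^-6, f = 0.01722, h_2 = f(L/D)V²/2g = 0.1933 m
Pipe 3: V = 0.4695 m/s, Re = 1.57×10^5, ε/D = 0.00223, f = 0.02536, h_3 = f(L/D)V²/2g = 1.489 m
Series → Q common, losses add: H = Σh = 13.39 m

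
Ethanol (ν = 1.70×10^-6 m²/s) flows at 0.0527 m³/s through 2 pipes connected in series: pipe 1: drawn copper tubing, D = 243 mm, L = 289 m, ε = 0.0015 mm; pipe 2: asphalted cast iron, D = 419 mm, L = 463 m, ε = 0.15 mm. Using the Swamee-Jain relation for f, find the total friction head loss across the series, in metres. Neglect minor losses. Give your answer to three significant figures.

H ≈ 1.43 m

Pipe 1: V = 1.136 m/s, Re = 1.62×10^5, ε/D = 6.17×10^-6, f = 0.01623, h_1 = f(L/D)V²/2g = 1.270 m
Pipe 2: V = 0.3822 m/s, Re = 9.42×10^4, ε/D = 3.58×10^-4, f = 0.01995, h_2 = f(L/D)V²/2g = 0.1641 m
Series → Q common, losses add: H = Σh = 1.435 m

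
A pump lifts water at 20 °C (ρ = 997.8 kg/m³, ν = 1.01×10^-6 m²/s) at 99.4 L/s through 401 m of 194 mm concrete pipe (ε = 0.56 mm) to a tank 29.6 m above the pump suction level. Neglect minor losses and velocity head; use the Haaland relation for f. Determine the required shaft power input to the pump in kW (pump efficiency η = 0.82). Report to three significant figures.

V = 4Q/(πD²) = 3.363 m/s; Re = 6.46×10^5; ε/D = 0.00289; f = 0.02613
h_f = f(L/D)V²/2g = 31.13 m
Total head H = z + h_f = 29.6 + 31.13 = 60.73 m
P_hyd = ρgQH = 997.8·9.81·0.0994·60.73 = 59.09 kW
P_shaft = P_hyd/η = 59.09/0.82 = 72.06 kW

P_shaft ≈ 72.1 kW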